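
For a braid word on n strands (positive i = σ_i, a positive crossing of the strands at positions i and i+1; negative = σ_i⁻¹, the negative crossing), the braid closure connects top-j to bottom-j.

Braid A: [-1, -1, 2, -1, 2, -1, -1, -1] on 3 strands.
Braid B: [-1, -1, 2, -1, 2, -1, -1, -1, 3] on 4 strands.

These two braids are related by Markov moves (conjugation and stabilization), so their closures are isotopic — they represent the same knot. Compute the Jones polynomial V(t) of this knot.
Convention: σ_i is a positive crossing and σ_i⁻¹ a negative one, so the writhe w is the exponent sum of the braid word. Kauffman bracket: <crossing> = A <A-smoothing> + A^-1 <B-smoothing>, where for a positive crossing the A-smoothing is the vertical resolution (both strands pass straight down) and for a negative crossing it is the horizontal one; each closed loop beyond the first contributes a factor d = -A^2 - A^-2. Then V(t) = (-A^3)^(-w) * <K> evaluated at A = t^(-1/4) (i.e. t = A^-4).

Markov-equivalent braids have isotopic closures, hence identical knot invariants. Strip the Markov moves from each word to reach a common short braid β, then compute V(t) once on β.
Braid A: s1^-1 s1^-1 s2 s1^-1 s2 s1^-1 s1^-1 s1^-1 on 3 strands has no conjugating prefix/suffix or stabilization to strip; take β = s1^-1 s1^-1 s2 s1^-1 s2 s1^-1 s1^-1 s1^-1.
Braid B: s1^-1 s1^-1 s2 s1^-1 s2 s1^-1 s1^-1 s1^-1 s3 on 4 strands reduces by inverse Markov moves (closure unchanged at each step):
  Destabilize: the word has the form β·s3 where s3 occurs only as the final letter (β ∈ B_3); drop it and the last strand → 3 strands.
Reduced to β = s1^-1 s1^-1 s2 s1^-1 s2 s1^-1 s1^-1 s1^-1 on 3 strands, 8 crossings.
Both give the same β = s1^-1 s1^-1 s2 s1^-1 s2 s1^-1 s1^-1 s1^-1 on 3 strands, so one state sum suffices:
Braid: s1^-1 s1^-1 s2 s1^-1 s2 s1^-1 s1^-1 s1^-1 on 3 strands, 8 crossings.
Writhe w = (#positive) - (#negative) = 2 - 6 = -4.
Enumerate smoothing states for the bracket polynomial. There are 2^8 = 256 states.
Smooth each crossing (0=||, 1=⌣⌢); contribution A^(Σ sign_k(1-2s_k)) * d^(L-1).
Tabulate the states by total A-exponent and number of loops L (A-exp: L × count):
  A^8: L=7 ×1
  A^6: L=6 ×8
  A^4: L=5 ×28
  A^2: L=4 ×55, L=6 ×1
  A^0: L=3 ×65, L=5 ×5
  A^-2: L=2 ×46, L=4 ×10
  A^-4: L=1 ×17, L=3 ×11
  A^-6: L=2 ×8
  A^-8: L=3 ×1
Each group contributes A^e * Σ count * d^(L-1):
Powers of d = -A^2 - A^-2: d^2 = A^4 + 2 + A^-4; d^3 = -A^6 - 3*A^2 - 3*A^-2 - A^-6; d^4 = A^8 + 4*A^4 + 6 + 4*A^-4 + A^-8; d^5 = -A^10 - 5*A^6 - 10*A^2 - 10*A^-2 - 5*A^-6 - A^-10; d^6 = A^12 + 6*A^8 + 15*A^4 + 20 + 15*A^-4 + 6*A^-8 + A^-12.
  A^8 * (d^6) = A^20 + 6*A^16 + 15*A^12 + 20*A^8 + 15*A^4 + 6 + A^-4
  A^6 * (8*d^5) = -8*A^16 - 40*A^12 - 80*A^8 - 80*A^4 - 40 - 8*A^-4
  A^4 * (28*d^4) = 28*A^12 + 112*A^8 + 168*A^4 + 112 + 28*A^-4
  A^2 * (55*d^3 + d^5) = -A^12 - 60*A^8 - 175*A^4 - 175 - 60*A^-4 - A^-8
  A^0 * (65*d^2 + 5*d^4) = 5*A^8 + 85*A^4 + 160 + 85*A^-4 + 5*A^-8
  A^-2 * (46*d + 10*d^3) = -10*A^4 - 76 - 76*A^-4 - 10*A^-8
  A^-4 * (17 + 11*d^2) = 11 + 39*A^-4 + 11*A^-8
  A^-6 * (8*d) = -8*A^-4 - 8*A^-8
  A^-8 * (d^2) = A^-4 + 2*A^-8 + A^-12
Summing the groups: <K> = A^20 - 2*A^16 + 2*A^12 - 3*A^8 + 3*A^4 - 2 + 2*A^-4 - A^-8 + A^-12
Normalise by the writhe: (-A^3)^(-w) = (-A^3)^(4) = A^12, so f(A) = A^12 * <K> = A^32 - 2*A^28 + 2*A^24 - 3*A^20 + 3*A^16 - 2*A^12 + 2*A^8 - A^4 + 1.
Substitute A = t^(-1/4), i.e. A^e → t^(-e/4): V(t) = 1 - t^-1 + 2*t^-2 - 2*t^-3 + 3*t^-4 - 3*t^-5 + 2*t^-6 - 2*t^-7 + t^-8

Answer: 1 - t^-1 + 2*t^-2 - 2*t^-3 + 3*t^-4 - 3*t^-5 + 2*t^-6 - 2*t^-7 + t^-8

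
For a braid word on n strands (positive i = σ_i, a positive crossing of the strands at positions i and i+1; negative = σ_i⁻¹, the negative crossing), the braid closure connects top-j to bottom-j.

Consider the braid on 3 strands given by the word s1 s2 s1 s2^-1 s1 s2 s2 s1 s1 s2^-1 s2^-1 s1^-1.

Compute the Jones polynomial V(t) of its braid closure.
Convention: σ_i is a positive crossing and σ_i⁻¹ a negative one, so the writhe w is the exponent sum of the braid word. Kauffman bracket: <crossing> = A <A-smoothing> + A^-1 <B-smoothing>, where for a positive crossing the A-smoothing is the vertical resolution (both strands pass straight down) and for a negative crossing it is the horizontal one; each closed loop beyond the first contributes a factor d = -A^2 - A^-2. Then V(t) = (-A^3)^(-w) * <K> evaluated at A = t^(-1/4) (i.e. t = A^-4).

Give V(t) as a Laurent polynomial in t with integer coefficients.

The presented braid s1 s2 s1 s2^-1 s1 s2 s2 s1 s1 s2^-1 s2^-1 s1^-1 on 3 strands reduces by inverse Markov moves (closure unchanged at each step):
  Deconjugate: the word is γ·β·γ⁻¹ with γ = s1 s2 (prefix) and γ⁻¹ = s2^-1 s1^-1 (suffix); strip both.
Reduced to β = s1 s2^-1 s1 s2 s2 s1 s1 s2^-1 on 3 strands, 8 crossings.
Compute on β:
Braid: s1 s2^-1 s1 s2 s2 s1 s1 s2^-1 on 3 strands, 8 crossings.
Writhe w = (#positive) - (#negative) = 6 - 2 = 4.
State-sum expansion of <K>. There are 2^8 = 256 states.
For each crossing: s=0 is the vertical smoothing, s=1 horizontal. Crossing k contributes A^(sign_k * (1 - 2*s_k)); loop factor d = -A^2 - A^-2.
Tabulate the states by total A-exponent and number of loops L (A-exp: L × count):
  A^8: L=3 ×1
  A^6: L=2 ×6, L=4 ×2
  A^4: L=1 ×11, L=3 ×16, L=5 ×1
  A^2: L=2 ×47, L=4 ×9
  A^0: L=1 ×26, L=3 ×43, L=5 ×1
  A^-2: L=2 ×41, L=4 ×15
  A^-4: L=3 ×26, L=5 ×2
  A^-6: L=4 ×8
  A^-8: L=5 ×1
Each group contributes A^e * Σ count * d^(L-1):
Powers of d = -A^2 - A^-2: d^2 = A^4 + 2 + A^-4; d^3 = -A^6 - 3*A^2 - 3*A^-2 - A^-6; d^4 = A^8 + 4*A^4 + 6 + 4*A^-4 + A^-8.
  A^8 * (d^2) = A^12 + 2*A^8 + A^4
  A^6 * (6*d + 2*d^3) = -2*A^12 - 12*A^8 - 12*A^4 - 2
  A^4 * (11 + 16*d^2 + d^4) = A^12 + 20*A^8 + 49*A^4 + 20 + A^-4
  A^2 * (47*d + 9*d^3) = -9*A^8 - 74*A^4 - 74 - 9*A^-4
  A^0 * (26 + 43*d^2 + d^4) = A^8 + 47*A^4 + 118 + 47*A^-4 + A^-8
  A^-2 * (41*d + 15*d^3) = -15*A^4 - 86 - 86*A^-4 - 15*A^-8
  A^-4 * (26*d^2 + 2*d^4) = 2*A^4 + 34 + 64*A^-4 + 34*A^-8 + 2*A^-12
  A^-6 * (8*d^3) = -8 - 24*A^-4 - 24*A^-8 - 8*A^-12
  A^-8 * (d^4) = 1 + 4*A^-4 + 6*A^-8 + 4*A^-12 + A^-16
Summing the groups: <K> = 2*A^8 - 2*A^4 + 3 - 3*A^-4 + 2*A^-8 - 2*A^-12 + A^-16
Normalise by the writhe: (-A^3)^(-w) = (-A^3)^(-4) = A^-12, so f(A) = A^-12 * <K> = 2*A^-4 - 2*A^-8 + 3*A^-12 - 3*A^-16 + 2*A^-20 - 2*A^-24 + A^-28.
Substitute A = t^(-1/4), i.e. A^e → t^(-e/4): V(t) = t^7 - 2*t^6 + 2*t^5 - 3*t^4 + 3*t^3 - 2*t^2 + 2*t

Answer: t^7 - 2*t^6 + 2*t^5 - 3*t^4 + 3*t^3 - 2*t^2 + 2*t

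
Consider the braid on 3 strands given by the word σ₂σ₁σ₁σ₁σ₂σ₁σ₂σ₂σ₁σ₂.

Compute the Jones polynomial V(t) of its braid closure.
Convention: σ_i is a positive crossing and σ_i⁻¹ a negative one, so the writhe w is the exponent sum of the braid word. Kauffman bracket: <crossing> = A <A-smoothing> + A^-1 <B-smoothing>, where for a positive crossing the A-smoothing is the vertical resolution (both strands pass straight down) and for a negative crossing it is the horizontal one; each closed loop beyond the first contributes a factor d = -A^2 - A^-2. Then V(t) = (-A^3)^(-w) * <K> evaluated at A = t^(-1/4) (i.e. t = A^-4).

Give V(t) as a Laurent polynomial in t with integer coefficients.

-t^10 + t^6 + t^4

Derivation:
Braid: s2 s1 s1 s1 s2 s1 s2 s2 s1 s2 on 3 strands, 10 crossings.
Writhe w = (#positive) - (#negative) = 10 - 0 = 10.
Computing the Kauffman bracket via state sum. There are 2^10 = 1024 states.
Each crossing splits two ways (0=vertical, 1=horizontal). The state's weight is A^(#A-smoothings - #B-smoothings) * d^(loops - 1).
Tabulate the states by total A-exponent and number of loops L (A-exp: L × count):
  A^10: L=3 ×1
  A^8: L=2 ×10
  A^6: L=1 ×25, L=3 ×20
  A^4: L=2 ×100, L=4 ×20
  A^2: L=1 ×36, L=3 ×164, L=5 ×10
  A^0: L=2 ×108, L=4 ×142, L=6 ×2
  A^-2: L=1 ×12, L=3 ×129, L=5 ×69
  A^-4: L=2 ×24, L=4 ×78, L=6 ×18
  A^-6: L=3 ×19, L=5 ×24, L=7 ×2
  A^-8: L=4 ×7, L=6 ×3
  A^-10: L=5 ×1
Each group contributes A^e * Σ count * d^(L-1):
Powers of d = -A^2 - A^-2: d^2 = A^4 + 2 + A^-4; d^3 = -A^6 - 3*A^2 - 3*A^-2 - A^-6; d^4 = A^8 + 4*A^4 + 6 + 4*A^-4 + A^-8; d^5 = -A^10 - 5*A^6 - 10*A^2 - 10*A^-2 - 5*A^-6 - A^-10; d^6 = A^12 + 6*A^8 + 15*A^4 + 20 + 15*A^-4 + 6*A^-8 + A^-12.
  A^10 * (d^2) = A^14 + 2*A^10 + A^6
  A^8 * (10*d) = -10*A^10 - 10*A^6
  A^6 * (25 + 20*d^2) = 20*A^10 + 65*A^6 + 20*A^2
  A^4 * (100*d + 20*d^3) = -20*A^10 - 160*A^6 - 160*A^2 - 20*A^-2
  A^2 * (36 + 164*d^2 + 10*d^4) = 10*A^10 + 204*A^6 + 424*A^2 + 204*A^-2 + 10*A^-6
  A^0 * (108*d + 142*d^3 + 2*d^5) = -2*A^10 - 152*A^6 - 554*A^2 - 554*A^-2 - 152*A^-6 - 2*A^-10
  A^-2 * (12 + 129*d^2 + 69*d^4) = 69*A^6 + 405*A^2 + 684*A^-2 + 405*A^-6 + 69*A^-10
  A^-4 * (24*d + 78*d^3 + 18*d^5) = -18*A^6 - 168*A^2 - 438*A^-2 - 438*A^-6 - 168*A^-10 - 18*A^-14
  A^-6 * (19*d^2 + 24*d^4 + 2*d^6) = 2*A^6 + 36*A^2 + 145*A^-2 + 222*A^-6 + 145*A^-10 + 36*A^-14 + 2*A^-18
  A^-8 * (7*d^3 + 3*d^5) = -3*A^2 - 22*A^-2 - 51*A^-6 - 51*A^-10 - 22*A^-14 - 3*A^-18
  A^-10 * (d^4) = A^-2 + 4*A^-6 + 6*A^-10 + 4*A^-14 + A^-18
Summing the groups: <K> = A^14 + A^6 - A^-10
Normalise by the writhe: (-A^3)^(-w) = (-A^3)^(-10) = A^-30, so f(A) = A^-30 * <K> = A^-16 + A^-24 - A^-40.
Substitute A = t^(-1/4), i.e. A^e → t^(-e/4): V(t) = -t^10 + t^6 + t^4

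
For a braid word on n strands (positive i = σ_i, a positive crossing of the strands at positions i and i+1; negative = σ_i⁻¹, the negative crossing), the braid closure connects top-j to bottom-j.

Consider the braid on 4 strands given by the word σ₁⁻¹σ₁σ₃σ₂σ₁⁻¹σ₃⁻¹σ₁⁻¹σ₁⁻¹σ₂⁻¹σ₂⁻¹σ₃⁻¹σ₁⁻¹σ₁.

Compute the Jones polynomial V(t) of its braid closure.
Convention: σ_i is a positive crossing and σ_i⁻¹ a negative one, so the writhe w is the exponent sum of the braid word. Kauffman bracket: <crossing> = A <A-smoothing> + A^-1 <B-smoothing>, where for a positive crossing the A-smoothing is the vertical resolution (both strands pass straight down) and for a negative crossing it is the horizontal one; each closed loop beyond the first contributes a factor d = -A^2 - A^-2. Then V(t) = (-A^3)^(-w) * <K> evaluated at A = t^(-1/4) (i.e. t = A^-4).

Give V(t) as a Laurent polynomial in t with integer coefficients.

t^-1 + t^-3 - t^-4

Derivation:
The presented braid s1^-1 s1 s3 s2 s1^-1 s3^-1 s1^-1 s1^-1 s2^-1 s2^-1 s3^-1 s1^-1 s1 on 4 strands reduces by inverse Markov moves (closure unchanged at each step):
  Deconjugate: the word is γ·β·γ⁻¹ with γ = s1^-1 s1 (prefix) and γ⁻¹ = s1^-1 s1 (suffix); strip both.
  Deconjugate: the word is γ·β·γ⁻¹ with γ = s3 (prefix) and γ⁻¹ = s3^-1 (suffix); strip both.
  Deconjugate: the word is γ·β·γ⁻¹ with γ = s2 (prefix) and γ⁻¹ = s2^-1 (suffix); strip both.
Reduced to β = s1^-1 s3^-1 s1^-1 s1^-1 s2^-1 on 4 strands, 5 crossings.
Compute on β:
Braid: s1^-1 s3^-1 s1^-1 s1^-1 s2^-1 on 4 strands, 5 crossings.
Writhe w = (#positive) - (#negative) = 0 - 5 = -5.
Enumerate smoothing states for the bracket polynomial. There are 2^5 = 32 states.
Smooth each crossing (0=||, 1=⌣⌢); contribution A^(Σ sign_k(1-2s_k)) * d^(L-1).
  state 00000: A-exp=-5, loops=4, term = A^-5 * d^3
  state 00001: A-exp=-3, loops=3, term = A^-3 * d^2
  state 00010: A-exp=-3, loops=3, term = A^-3 * d^2
  state 00011: A-exp=-1, loops=2, term = A^-1 * d^1
  state 00100: A-exp=-3, loops=3, term = A^-3 * d^2
  state 00101: A-exp=-1, loops=2, term = A^-1 * d^1
  state 00110: A-exp=-1, loops=4, term = A^-1 * d^3
  state 00111: A-exp=+1, loops=3, term = A^1 * d^2
  state 01000: A-exp=-3, loops=3, term = A^-3 * d^2
  state 01001: A-exp=-1, loops=2, term = A^-1 * d^1
  state 01010: A-exp=-1, loops=2, term = A^-1 * d^1
  state 01011: A-exp=+1, loops=1, term = A^1 * d^0
  state 01100: A-exp=-1, loops=2, term = A^-1 * d^1
  state 01101: A-exp=+1, loops=1, term = A^1 * d^0
  state 01110: A-exp=+1, loops=3, term = A^1 * d^2
  state 01111: A-exp=+3, loops=2, term = A^3 * d^1
  state 10000: A-exp=-3, loops=3, term = A^-3 * d^2
  state 10001: A-exp=-1, loops=2, term = A^-1 * d^1
  state 10010: A-exp=-1, loops=4, term = A^-1 * d^3
  state 10011: A-exp=+1, loops=3, term = A^1 * d^2
  state 10100: A-exp=-1, loops=4, term = A^-1 * d^3
  state 10101: A-exp=+1, loops=3, term = A^1 * d^2
  state 10110: A-exp=+1, loops=5, term = A^1 * d^4
  state 10111: A-exp=+3, loops=4, term = A^3 * d^3
  state 11000: A-exp=-1, loops=2, term = A^-1 * d^1
  state 11001: A-exp=+1, loops=1, term = A^1 * d^0
  state 11010: A-exp=+1, loops=3, term = A^1 * d^2
  state 11011: A-exp=+3, loops=2, term = A^3 * d^1
  state 11100: A-exp=+1, loops=3, term = A^1 * d^2
  state 11101: A-exp=+3, loops=2, term = A^3 * d^1
  state 11110: A-exp=+3, loops=4, term = A^3 * d^3
  state 11111: A-exp=+5, loops=3, term = A^5 * d^2
Collect the terms by A-exponent (count of states per loop number):
Powers of d = -A^2 - A^-2: d^2 = A^4 + 2 + A^-4; d^3 = -A^6 - 3*A^2 - 3*A^-2 - A^-6; d^4 = A^8 + 4*A^4 + 6 + 4*A^-4 + A^-8.
  A^5 * (d^2) = A^9 + 2*A^5 + A
  A^3 * (3*d + 2*d^3) = -2*A^9 - 9*A^5 - 9*A - 2*A^-3
  A^1 * (3 + 6*d^2 + d^4) = A^9 + 10*A^5 + 21*A + 10*A^-3 + A^-7
  A^-1 * (7*d + 3*d^3) = -3*A^5 - 16*A - 16*A^-3 - 3*A^-7
  A^-3 * (5*d^2) = 5*A + 10*A^-3 + 5*A^-7
  A^-5 * (d^3) = -A - 3*A^-3 - 3*A^-7 - A^-11
Summing the groups: <K> = A - A^-3 - A^-11
Normalise by the writhe: (-A^3)^(-w) = (-A^3)^(5) = -A^15, so f(A) = -A^15 * <K> = -A^16 + A^12 + A^4.
Substitute A = t^(-1/4), i.e. A^e → t^(-e/4): V(t) = t^-1 + t^-3 - t^-4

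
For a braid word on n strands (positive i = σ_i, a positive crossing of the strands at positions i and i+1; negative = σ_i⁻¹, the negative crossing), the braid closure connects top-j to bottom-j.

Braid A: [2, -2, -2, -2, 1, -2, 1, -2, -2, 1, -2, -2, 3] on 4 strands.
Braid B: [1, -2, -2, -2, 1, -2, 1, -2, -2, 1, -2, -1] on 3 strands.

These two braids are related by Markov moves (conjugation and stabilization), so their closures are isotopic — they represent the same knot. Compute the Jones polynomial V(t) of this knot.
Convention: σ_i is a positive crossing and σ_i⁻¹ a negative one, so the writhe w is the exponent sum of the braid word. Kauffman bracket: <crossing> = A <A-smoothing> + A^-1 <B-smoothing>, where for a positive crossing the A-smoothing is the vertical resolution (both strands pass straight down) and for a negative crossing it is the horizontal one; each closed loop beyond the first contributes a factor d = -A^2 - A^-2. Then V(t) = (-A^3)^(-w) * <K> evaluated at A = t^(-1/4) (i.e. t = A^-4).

Markov-equivalent braids have isotopic closures, hence identical knot invariants. Strip the Markov moves from each word to reach a common short braid β, then compute V(t) once on β.
Braid A: s2 s2^-1 s2^-1 s2^-1 s1 s2^-1 s1 s2^-1 s2^-1 s1 s2^-1 s2^-1 s3 on 4 strands reduces by inverse Markov moves (closure unchanged at each step):
  Destabilize: the word has the form β·s3 where s3 occurs only as the final letter (β ∈ B_3); drop it and the last strand → 3 strands.
  Deconjugate: the word is γ·β·γ⁻¹ with γ = s2 (prefix) and γ⁻¹ = s2^-1 (suffix); strip both.
Reduced to β = s2^-1 s2^-1 s2^-1 s1 s2^-1 s1 s2^-1 s2^-1 s1 s2^-1 on 3 strands, 10 crossings.
Braid B: s1 s2^-1 s2^-1 s2^-1 s1 s2^-1 s1 s2^-1 s2^-1 s1 s2^-1 s1^-1 on 3 strands reduces by inverse Markov moves (closure unchanged at each step):
  Deconjugate: the word is γ·β·γ⁻¹ with γ = s1 (prefix) and γ⁻¹ = s1^-1 (suffix); strip both.
Reduced to β = s2^-1 s2^-1 s2^-1 s1 s2^-1 s1 s2^-1 s2^-1 s1 s2^-1 on 3 strands, 10 crossings.
Both give the same β = s2^-1 s2^-1 s2^-1 s1 s2^-1 s1 s2^-1 s2^-1 s1 s2^-1 on 3 strands, so one state sum suffices:
Braid: s2^-1 s2^-1 s2^-1 s1 s2^-1 s1 s2^-1 s2^-1 s1 s2^-1 on 3 strands, 10 crossings.
Writhe w = (#positive) - (#negative) = 3 - 7 = -4.
Enumerate smoothing states for the bracket polynomial. There are 2^10 = 1024 states.
Smooth each crossing (0=||, 1=⌣⌢); contribution A^(Σ sign_k(1-2s_k)) * d^(L-1).
Tabulate the states by total A-exponent and number of loops L (A-exp: L × count):
  A^10: L=8 ×1
  A^8: L=7 ×10
  A^6: L=6 ×45
  A^4: L=5 ×119, L=7 ×1
  A^2: L=4 ×202, L=6 ×8
  A^0: L=3 ×224, L=5 ×28
  A^-2: L=2 ×156, L=4 ×53, L=6 ×1
  A^-4: L=1 ×57, L=3 ×59, L=5 ×4
  A^-6: L=2 ×38, L=4 ×7
  A^-8: L=3 ×10
  A^-10: L=4 ×1
Each group contributes A^e * Σ count * d^(L-1):
Powers of d = -A^2 - A^-2: d^2 = A^4 + 2 + A^-4; d^3 = -A^6 - 3*A^2 - 3*A^-2 - A^-6; d^4 = A^8 + 4*A^4 + 6 + 4*A^-4 + A^-8; d^5 = -A^10 - 5*A^6 - 10*A^2 - 10*A^-2 - 5*A^-6 - A^-10; d^6 = A^12 + 6*A^8 + 15*A^4 + 20 + 15*A^-4 + 6*A^-8 + A^-12; d^7 = -A^14 - 7*A^10 - 21*A^6 - 35*A^2 - 35*A^-2 - 21*A^-6 - 7*A^-10 - A^-14.
  A^10 * (d^7) = -A^24 - 7*A^20 - 21*A^16 - 35*A^12 - 35*A^8 - 21*A^4 - 7 - A^-4
  A^8 * (10*d^6) = 10*A^20 + 60*A^16 + 150*A^12 + 200*A^8 + 150*A^4 + 60 + 10*A^-4
  A^6 * (45*d^5) = -45*A^16 - 225*A^12 - 450*A^8 - 450*A^4 - 225 - 45*A^-4
  A^4 * (119*d^4 + d^6) = A^16 + 125*A^12 + 491*A^8 + 734*A^4 + 491 + 125*A^-4 + A^-8
  A^2 * (202*d^3 + 8*d^5) = -8*A^12 - 242*A^8 - 686*A^4 - 686 - 242*A^-4 - 8*A^-8
  A^0 * (224*d^2 + 28*d^4) = 28*A^8 + 336*A^4 + 616 + 336*A^-4 + 28*A^-8
  A^-2 * (156*d + 53*d^3 + d^5) = -A^8 - 58*A^4 - 325 - 325*A^-4 - 58*A^-8 - A^-12
  A^-4 * (57 + 59*d^2 + 4*d^4) = 4*A^4 + 75 + 199*A^-4 + 75*A^-8 + 4*A^-12
  A^-6 * (38*d + 7*d^3) = -7 - 59*A^-4 - 59*A^-8 - 7*A^-12
  A^-8 * (10*d^2) = 10*A^-4 + 20*A^-8 + 10*A^-12
  A^-10 * (d^3) = -A^-4 - 3*A^-8 - 3*A^-12 - A^-16
Summing the groups: <K> = -A^24 + 3*A^20 - 5*A^16 + 7*A^12 - 9*A^8 + 9*A^4 - 8 + 7*A^-4 - 4*A^-8 + 3*A^-12 - A^-16
Normalise by the writhe: (-A^3)^(-w) = (-A^3)^(4) = A^12, so f(A) = A^12 * <K> = -A^36 + 3*A^32 - 5*A^28 + 7*A^24 - 9*A^20 + 9*A^16 - 8*A^12 + 7*A^8 - 4*A^4 + 3 - A^-4.
Substitute A = t^(-1/4), i.e. A^e → t^(-e/4): V(t) = -t + 3 - 4*t^-1 + 7*t^-2 - 8*t^-3 + 9*t^-4 - 9*t^-5 + 7*t^-6 - 5*t^-7 + 3*t^-8 - t^-9

Answer: -t + 3 - 4*t^-1 + 7*t^-2 - 8*t^-3 + 9*t^-4 - 9*t^-5 + 7*t^-6 - 5*t^-7 + 3*t^-8 - t^-9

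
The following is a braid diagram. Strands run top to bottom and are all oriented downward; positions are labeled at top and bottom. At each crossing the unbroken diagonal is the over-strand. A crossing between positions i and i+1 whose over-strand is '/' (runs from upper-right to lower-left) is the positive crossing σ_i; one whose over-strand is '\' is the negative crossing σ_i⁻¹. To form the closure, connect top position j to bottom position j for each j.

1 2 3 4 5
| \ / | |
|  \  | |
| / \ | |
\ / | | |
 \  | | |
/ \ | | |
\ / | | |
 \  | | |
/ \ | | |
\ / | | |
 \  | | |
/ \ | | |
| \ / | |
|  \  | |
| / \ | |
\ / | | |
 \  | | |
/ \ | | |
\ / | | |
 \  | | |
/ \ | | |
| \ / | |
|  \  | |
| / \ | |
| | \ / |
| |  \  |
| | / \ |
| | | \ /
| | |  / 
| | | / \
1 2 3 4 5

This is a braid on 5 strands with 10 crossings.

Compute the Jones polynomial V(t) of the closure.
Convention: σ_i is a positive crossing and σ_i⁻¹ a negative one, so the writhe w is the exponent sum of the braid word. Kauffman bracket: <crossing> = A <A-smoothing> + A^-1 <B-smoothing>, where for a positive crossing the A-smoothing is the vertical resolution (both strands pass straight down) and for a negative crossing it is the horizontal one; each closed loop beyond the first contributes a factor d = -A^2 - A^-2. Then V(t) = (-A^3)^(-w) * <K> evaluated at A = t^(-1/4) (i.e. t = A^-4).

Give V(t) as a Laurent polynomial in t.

t^-3 + t^-5 - t^-8

Derivation:
Reading the diagram top to bottom ('/'-over between positions i,i+1 = s_i, '\'-over = s_i^-1): braid word = s2^-1 s1^-1 s1^-1 s1^-1 s2^-1 s1^-1 s1^-1 s2^-1 s3^-1 s4.
The presented braid s2^-1 s1^-1 s1^-1 s1^-1 s2^-1 s1^-1 s1^-1 s2^-1 s3^-1 s4 on 5 strands reduces by inverse Markov moves (closure unchanged at each step):
  Destabilize: the word has the form β·s4 where s4 occurs only as the final letter (β ∈ B_4); drop it and the last strand → 4 strands.
  Destabilize: the word has the form β·s3^-1 where s3^-1 occurs only as the final letter (β ∈ B_3); drop it and the last strand → 3 strands.
Reduced to β = s2^-1 s1^-1 s1^-1 s1^-1 s2^-1 s1^-1 s1^-1 s2^-1 on 3 strands, 8 crossings.
Compute on β:
Braid: s2^-1 s1^-1 s1^-1 s1^-1 s2^-1 s1^-1 s1^-1 s2^-1 on 3 strands, 8 crossings.
Writhe w = (#positive) - (#negative) = 0 - 8 = -8.
Computing the Kauffman bracket via state sum. There are 2^8 = 256 states.
Each crossing splits two ways (0=vertical, 1=horizontal). The state's weight is A^(#A-smoothings - #B-smoothings) * d^(loops - 1).
Tabulate the states by total A-exponent and number of loops L (A-exp: L × count):
  A^8: L=5 ×1
  A^6: L=4 ×7, L=6 ×1
  A^4: L=3 ×19, L=5 ×9
  A^2: L=2 ×24, L=4 ×31, L=6 ×1
  A^0: L=1 ×12, L=3 ×53, L=5 ×5
  A^-2: L=2 ×45, L=4 ×11
  A^-4: L=1 ×15, L=3 ×13
  A^-6: L=2 ×8
  A^-8: L=3 ×1
Each group contributes A^e * Σ count * d^(L-1):
Powers of d = -A^2 - A^-2: d^2 = A^4 + 2 + A^-4; d^3 = -A^6 - 3*A^2 - 3*A^-2 - A^-6; d^4 = A^8 + 4*A^4 + 6 + 4*A^-4 + A^-8; d^5 = -A^10 - 5*A^6 - 10*A^2 - 10*A^-2 - 5*A^-6 - A^-10.
  A^8 * (d^4) = A^16 + 4*A^12 + 6*A^8 + 4*A^4 + 1
  A^6 * (7*d^3 + d^5) = -A^16 - 12*A^12 - 31*A^8 - 31*A^4 - 12 - A^-4
  A^4 * (19*d^2 + 9*d^4) = 9*A^12 + 55*A^8 + 92*A^4 + 55 + 9*A^-4
  A^2 * (24*d + 31*d^3 + d^5) = -A^12 - 36*A^8 - 127*A^4 - 127 - 36*A^-4 - A^-8
  A^0 * (12 + 53*d^2 + 5*d^4) = 5*A^8 + 73*A^4 + 148 + 73*A^-4 + 5*A^-8
  A^-2 * (45*d + 11*d^3) = -11*A^4 - 78 - 78*A^-4 - 11*A^-8
  A^-4 * (15 + 13*d^2) = 13 + 41*A^-4 + 13*A^-8
  A^-6 * (8*d) = -8*A^-4 - 8*A^-8
  A^-8 * (d^2) = A^-4 + 2*A^-8 + A^-12
Summing the groups: <K> = -A^8 + A^-4 + A^-12
Normalise by the writhe: (-A^3)^(-w) = (-A^3)^(8) = A^24, so f(A) = A^24 * <K> = -A^32 + A^20 + A^12.
Substitute A = t^(-1/4), i.e. A^e → t^(-e/4): V(t) = t^-3 + t^-5 - t^-8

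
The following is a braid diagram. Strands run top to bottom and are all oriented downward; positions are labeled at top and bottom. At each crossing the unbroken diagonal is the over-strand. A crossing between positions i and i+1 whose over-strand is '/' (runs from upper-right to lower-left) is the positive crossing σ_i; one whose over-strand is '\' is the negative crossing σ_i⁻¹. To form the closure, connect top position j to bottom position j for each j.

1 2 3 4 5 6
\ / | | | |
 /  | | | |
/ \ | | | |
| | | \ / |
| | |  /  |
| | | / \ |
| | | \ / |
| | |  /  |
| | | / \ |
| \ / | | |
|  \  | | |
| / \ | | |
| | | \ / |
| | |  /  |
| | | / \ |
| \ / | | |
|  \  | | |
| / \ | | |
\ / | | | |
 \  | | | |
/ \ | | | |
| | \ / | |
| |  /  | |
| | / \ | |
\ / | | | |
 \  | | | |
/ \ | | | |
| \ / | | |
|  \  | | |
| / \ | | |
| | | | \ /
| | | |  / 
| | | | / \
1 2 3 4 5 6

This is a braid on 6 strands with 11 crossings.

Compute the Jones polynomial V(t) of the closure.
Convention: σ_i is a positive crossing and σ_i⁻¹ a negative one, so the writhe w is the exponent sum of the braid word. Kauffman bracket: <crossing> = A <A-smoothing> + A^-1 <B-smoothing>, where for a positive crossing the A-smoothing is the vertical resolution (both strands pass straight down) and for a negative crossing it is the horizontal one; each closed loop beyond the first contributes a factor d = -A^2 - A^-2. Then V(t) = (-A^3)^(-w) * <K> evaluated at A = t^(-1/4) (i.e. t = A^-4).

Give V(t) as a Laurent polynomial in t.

-t^3 + 2*t^2 - 3*t + 4 - 3*t^-1 + 4*t^-2 - 2*t^-3 + t^-4 - t^-5

Derivation:
Reading the diagram top to bottom ('/'-over between positions i,i+1 = s_i, '\'-over = s_i^-1): braid word = s1 s4 s4 s2^-1 s4 s2^-1 s1^-1 s3 s1^-1 s2^-1 s5.
The presented braid s1 s4 s4 s2^-1 s4 s2^-1 s1^-1 s3 s1^-1 s2^-1 s5 on 6 strands reduces by inverse Markov moves (closure unchanged at each step):
  Destabilize: the word has the form β·s5 where s5 occurs only as the final letter (β ∈ B_5); drop it and the last strand → 5 strands.
Reduced to β = s1 s4 s4 s2^-1 s4 s2^-1 s1^-1 s3 s1^-1 s2^-1 on 5 strands, 10 crossings.
Compute on β:
Braid: s1 s4 s4 s2^-1 s4 s2^-1 s1^-1 s3 s1^-1 s2^-1 on 5 strands, 10 crossings.
Writhe w = (#positive) - (#negative) = 5 - 5 = 0.
Enumerate smoothing states for the bracket polynomial. There are 2^10 = 1024 states.
Smooth each crossing (0=||, 1=⌣⌢); contribution A^(Σ sign_k(1-2s_k)) * d^(L-1).
Tabulate the states by total A-exponent and number of loops L (A-exp: L × count):
  A^10: L=6 ×1
  A^8: L=5 ×10
  A^6: L=4 ×40, L=6 ×5
  A^4: L=3 ×80, L=5 ×39, L=7 ×1
  A^2: L=2 ×79, L=4 ×117, L=6 ×14
  A^0: L=1 ×30, L=3 ×158, L=5 ×62, L=7 ×2
  A^-2: L=2 ×84, L=4 ×111, L=6 ×15
  A^-4: L=1 ×9, L=3 ×74, L=5 ×36, L=7 ×1
  A^-6: L=2 ×12, L=4 ×29, L=6 ×4
  A^-8: L=3 ×6, L=5 ×4
  A^-10: L=4 ×1
Each group contributes A^e * Σ count * d^(L-1):
Powers of d = -A^2 - A^-2: d^2 = A^4 + 2 + A^-4; d^3 = -A^6 - 3*A^2 - 3*A^-2 - A^-6; d^4 = A^8 + 4*A^4 + 6 + 4*A^-4 + A^-8; d^5 = -A^10 - 5*A^6 - 10*A^2 - 10*A^-2 - 5*A^-6 - A^-10; d^6 = A^12 + 6*A^8 + 15*A^4 + 20 + 15*A^-4 + 6*A^-8 + A^-12.
  A^10 * (d^5) = -A^20 - 5*A^16 - 10*A^12 - 10*A^8 - 5*A^4 - 1
  A^8 * (10*d^4) = 10*A^16 + 40*A^12 + 60*A^8 + 40*A^4 + 10
  A^6 * (40*d^3 + 5*d^5) = -5*A^16 - 65*A^12 - 170*A^8 - 170*A^4 - 65 - 5*A^-4
  A^4 * (80*d^2 + 39*d^4 + d^6) = A^16 + 45*A^12 + 251*A^8 + 414*A^4 + 251 + 45*A^-4 + A^-8
  A^2 * (79*d + 117*d^3 + 14*d^5) = -14*A^12 - 187*A^8 - 570*A^4 - 570 - 187*A^-4 - 14*A^-8
  A^0 * (30 + 158*d^2 + 62*d^4 + 2*d^6) = 2*A^12 + 74*A^8 + 436*A^4 + 758 + 436*A^-4 + 74*A^-8 + 2*A^-12
  A^-2 * (84*d + 111*d^3 + 15*d^5) = -15*A^8 - 186*A^4 - 567 - 567*A^-4 - 186*A^-8 - 15*A^-12
  A^-4 * (9 + 74*d^2 + 36*d^4 + d^6) = A^8 + 42*A^4 + 233 + 393*A^-4 + 233*A^-8 + 42*A^-12 + A^-16
  A^-6 * (12*d + 29*d^3 + 4*d^5) = -4*A^4 - 49 - 139*A^-4 - 139*A^-8 - 49*A^-12 - 4*A^-16
  A^-8 * (6*d^2 + 4*d^4) = 4 + 22*A^-4 + 36*A^-8 + 22*A^-12 + 4*A^-16
  A^-10 * (d^3) = -A^-4 - 3*A^-8 - 3*A^-12 - A^-16
Summing the groups: <K> = -A^20 + A^16 - 2*A^12 + 4*A^8 - 3*A^4 + 4 - 3*A^-4 + 2*A^-8 - A^-12
Normalise by the writhe: (-A^3)^(-w) = (-A^3)^(0) = 1, so f(A) = 1 * <K> = -A^20 + A^16 - 2*A^12 + 4*A^8 - 3*A^4 + 4 - 3*A^-4 + 2*A^-8 - A^-12.
Substitute A = t^(-1/4), i.e. A^e → t^(-e/4): V(t) = -t^3 + 2*t^2 - 3*t + 4 - 3*t^-1 + 4*t^-2 - 2*t^-3 + t^-4 - t^-5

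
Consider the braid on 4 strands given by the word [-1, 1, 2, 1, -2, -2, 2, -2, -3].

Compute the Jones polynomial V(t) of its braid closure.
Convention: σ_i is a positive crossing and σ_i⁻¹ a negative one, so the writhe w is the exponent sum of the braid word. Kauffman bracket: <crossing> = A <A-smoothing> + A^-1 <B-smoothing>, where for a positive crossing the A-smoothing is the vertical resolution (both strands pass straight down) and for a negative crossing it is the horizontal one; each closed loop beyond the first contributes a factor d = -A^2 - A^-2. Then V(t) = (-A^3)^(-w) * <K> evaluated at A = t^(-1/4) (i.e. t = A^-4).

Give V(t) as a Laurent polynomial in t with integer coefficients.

1

Derivation:
The presented braid s1^-1 s1 s2 s1 s2^-1 s2^-1 s2 s2^-1 s3^-1 on 4 strands reduces by inverse Markov moves (closure unchanged at each step):
  Destabilize: the word has the form β·s3^-1 where s3^-1 occurs only as the final letter (β ∈ B_3); drop it and the last strand → 3 strands.
Reduced to β = s1^-1 s1 s2 s1 s2^-1 s2^-1 s2 s2^-1 on 3 strands, 8 crossings.
Compute on β:
First cancel adjacent σ_i σ_i⁻¹ pairs (Reidemeister II — same braid, same closure): s1^-1 s1 s2 s1 s2^-1 s2^-1 s2 s2^-1 → s2 s1 s2^-1 s2^-1.
Braid: s2 s1 s2^-1 s2^-1 on 3 strands, 4 crossings.
Writhe w = (#positive) - (#negative) = 2 - 2 = 0.
State-sum expansion of <K>. There are 2^4 = 16 states.
Each crossing splits two ways (0=vertical, 1=horizontal). The state's weight is A^(#A-smoothings - #B-smoothings) * d^(loops - 1).
  state 0000: A-exp=+0, loops=3, term = A^0 * d^2
  state 0001: A-exp=+2, loops=2, term = A^2 * d^1
  state 0010: A-exp=+2, loops=2, term = A^2 * d^1
  state 0011: A-exp=+4, loops=3, term = A^4 * d^2
  state 0100: A-exp=-2, loops=2, term = A^-2 * d^1
  state 0101: A-exp=+0, loops=1, term = A^0 * d^0
  state 0110: A-exp=+0, loops=1, term = A^0 * d^0
  state 0111: A-exp=+2, loops=2, term = A^2 * d^1
  state 1000: A-exp=-2, loops=2, term = A^-2 * d^1
  state 1001: A-exp=+0, loops=3, term = A^0 * d^2
  state 1010: A-exp=+0, loops=3, term = A^0 * d^2
  state 1011: A-exp=+2, loops=4, term = A^2 * d^3
  state 1100: A-exp=-4, loops=1, term = A^-4 * d^0
  state 1101: A-exp=-2, loops=2, term = A^-2 * d^1
  state 1110: A-exp=-2, loops=2, term = A^-2 * d^1
  state 1111: A-exp=+0, loops=3, term = A^0 * d^2
Collect the terms by A-exponent (count of states per loop number):
Powers of d = -A^2 - A^-2: d^2 = A^4 + 2 + A^-4; d^3 = -A^6 - 3*A^2 - 3*A^-2 - A^-6.
  A^4 * (d^2) = A^8 + 2*A^4 + 1
  A^2 * (3*d + d^3) = -A^8 - 6*A^4 - 6 - A^-4
  A^0 * (2 + 4*d^2) = 4*A^4 + 10 + 4*A^-4
  A^-2 * (4*d) = -4 - 4*A^-4
  A^-4 * (1) = A^-4
Summing the groups: <K> = 1
Normalise by the writhe: (-A^3)^(-w) = (-A^3)^(0) = 1, so f(A) = 1 * <K> = 1.
Substitute A = t^(-1/4), i.e. A^e → t^(-e/4): V(t) = 1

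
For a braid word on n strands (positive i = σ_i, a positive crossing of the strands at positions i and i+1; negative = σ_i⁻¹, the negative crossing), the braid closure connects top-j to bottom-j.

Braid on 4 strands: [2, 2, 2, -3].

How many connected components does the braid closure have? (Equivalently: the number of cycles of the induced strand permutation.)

2

Derivation:
Track the strand permutation on 4 strands, starting from identity.
  step 1: s2 swaps positions 2,3 -> [1 3 2 4]
  step 2: s2 swaps positions 2,3 -> [1 2 3 4]
  step 3: s2 swaps positions 2,3 -> [1 3 2 4]
  step 4: s3^-1 swaps positions 3,4 -> [1 3 4 2]
Final permutation (position -> original strand): [1 3 4 2]
Closure components = cycle count of this permutation = 2.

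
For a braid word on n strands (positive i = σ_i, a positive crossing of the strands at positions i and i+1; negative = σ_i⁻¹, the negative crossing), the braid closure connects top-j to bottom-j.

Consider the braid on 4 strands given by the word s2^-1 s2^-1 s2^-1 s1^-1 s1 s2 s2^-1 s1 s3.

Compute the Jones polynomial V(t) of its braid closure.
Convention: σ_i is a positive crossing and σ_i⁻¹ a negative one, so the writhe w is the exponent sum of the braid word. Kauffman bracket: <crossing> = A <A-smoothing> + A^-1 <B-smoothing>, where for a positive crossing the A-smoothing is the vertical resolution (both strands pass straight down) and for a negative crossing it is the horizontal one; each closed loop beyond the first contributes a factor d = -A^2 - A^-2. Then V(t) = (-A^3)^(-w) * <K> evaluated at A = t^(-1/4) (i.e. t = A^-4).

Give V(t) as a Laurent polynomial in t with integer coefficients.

The presented braid s2^-1 s2^-1 s2^-1 s1^-1 s1 s2 s2^-1 s1 s3 on 4 strands reduces by inverse Markov moves (closure unchanged at each step):
  Destabilize: the word has the form β·s3 where s3 occurs only as the final letter (β ∈ B_3); drop it and the last strand → 3 strands.
Reduced to β = s2^-1 s2^-1 s2^-1 s1^-1 s1 s2 s2^-1 s1 on 3 strands, 8 crossings.
Compute on β:
First cancel adjacent σ_i σ_i⁻¹ pairs (Reidemeister II — same braid, same closure): s2^-1 s2^-1 s2^-1 s1^-1 s1 s2 s2^-1 s1 → s2^-1 s2^-1 s2^-1 s1.
Braid: s2^-1 s2^-1 s2^-1 s1 on 3 strands, 4 crossings.
Writhe w = (#positive) - (#negative) = 1 - 3 = -2.
Computing the Kauffman bracket via state sum. There are 2^4 = 16 states.
For each crossing: s=0 is the vertical smoothing, s=1 horizontal. Crossing k contributes A^(sign_k * (1 - 2*s_k)); loop factor d = -A^2 - A^-2.
  state 0000: A-exp=-2, loops=3, term = A^-2 * d^2
  state 0001: A-exp=-4, loops=2, term = A^-4 * d^1
  state 0010: A-exp=+0, loops=2, term = A^0 * d^1
  state 0011: A-exp=-2, loops=1, term = A^-2 * d^0
  state 0100: A-exp=+0, loops=2, term = A^0 * d^1
  state 0101: A-exp=-2, loops=1, term = A^-2 * d^0
  state 0110: A-exp=+2, loops=3, term = A^2 * d^2
  state 0111: A-exp=+0, loops=2, term = A^0 * d^1
  state 1000: A-exp=+0, loops=2, term = A^0 * d^1
  state 1001: A-exp=-2, loops=1, term = A^-2 * d^0
  state 1010: A-exp=+2, loops=3, term = A^2 * d^2
  state 1011: A-exp=+0, loops=2, term = A^0 * d^1
  state 1100: A-exp=+2, loops=3, term = A^2 * d^2
  state 1101: A-exp=+0, loops=2, term = A^0 * d^1
  state 1110: A-exp=+4, loops=4, term = A^4 * d^3
  state 1111: A-exp=+2, loops=3, term = A^2 * d^2
Collect the terms by A-exponent (count of states per loop number):
Powers of d = -A^2 - A^-2: d^2 = A^4 + 2 + A^-4; d^3 = -A^6 - 3*A^2 - 3*A^-2 - A^-6.
  A^4 * (d^3) = -A^10 - 3*A^6 - 3*A^2 - A^-2
  A^2 * (4*d^2) = 4*A^6 + 8*A^2 + 4*A^-2
  A^0 * (6*d) = -6*A^2 - 6*A^-2
  A^-2 * (3 + d^2) = A^2 + 5*A^-2 + A^-6
  A^-4 * (d) = -A^-2 - A^-6
Summing the groups: <K> = -A^10 + A^6 + A^-2
Normalise by the writhe: (-A^3)^(-w) = (-A^3)^(2) = A^6, so f(A) = A^6 * <K> = -A^16 + A^12 + A^4.
Substitute A = t^(-1/4), i.e. A^e → t^(-e/4): V(t) = t^-1 + t^-3 - t^-4

Answer: t^-1 + t^-3 - t^-4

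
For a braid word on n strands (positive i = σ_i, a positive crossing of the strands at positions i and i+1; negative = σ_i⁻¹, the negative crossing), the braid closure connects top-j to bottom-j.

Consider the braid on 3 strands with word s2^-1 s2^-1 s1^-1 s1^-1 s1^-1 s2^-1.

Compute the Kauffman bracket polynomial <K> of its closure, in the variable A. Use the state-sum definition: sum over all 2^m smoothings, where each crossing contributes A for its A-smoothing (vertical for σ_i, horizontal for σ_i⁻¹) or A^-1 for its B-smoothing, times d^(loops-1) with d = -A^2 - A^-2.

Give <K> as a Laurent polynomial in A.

A^14 - 2*A^10 + A^6 - 2*A^2 + 2*A^-2 + A^-10

Derivation:
Braid: s2^-1 s2^-1 s1^-1 s1^-1 s1^-1 s2^-1 on 3 strands, 6 crossings.
Writhe w = (#positive) - (#negative) = 0 - 6 = -6.
Computing the Kauffman bracket via state sum. There are 2^6 = 64 states.
For each crossing: s=0 is the vertical smoothing, s=1 horizontal. Crossing k contributes A^(sign_k * (1 - 2*s_k)); loop factor d = -A^2 - A^-2.
Tabulate the states by total A-exponent and number of loops L (A-exp: L × count):
  A^6: L=5 ×1
  A^4: L=4 ×6
  A^2: L=3 ×15
  A^0: L=2 ×18, L=4 ×2
  A^-2: L=1 ×9, L=3 ×6
  A^-4: L=2 ×6
  A^-6: L=3 ×1
Each group contributes A^e * Σ count * d^(L-1):
Powers of d = -A^2 - A^-2: d^2 = A^4 + 2 + A^-4; d^3 = -A^6 - 3*A^2 - 3*A^-2 - A^-6; d^4 = A^8 + 4*A^4 + 6 + 4*A^-4 + A^-8.
  A^6 * (d^4) = A^14 + 4*A^10 + 6*A^6 + 4*A^2 + A^-2
  A^4 * (6*d^3) = -6*A^10 - 18*A^6 - 18*A^2 - 6*A^-2
  A^2 * (15*d^2) = 15*A^6 + 30*A^2 + 15*A^-2
  A^0 * (18*d + 2*d^3) = -2*A^6 - 24*A^2 - 24*A^-2 - 2*A^-6
  A^-2 * (9 + 6*d^2) = 6*A^2 + 21*A^-2 + 6*A^-6
  A^-4 * (6*d) = -6*A^-2 - 6*A^-6
  A^-6 * (d^2) = A^-2 + 2*A^-6 + A^-10
Summing the groups: <K> = A^14 - 2*A^10 + A^6 - 2*A^2 + 2*A^-2 + A^-10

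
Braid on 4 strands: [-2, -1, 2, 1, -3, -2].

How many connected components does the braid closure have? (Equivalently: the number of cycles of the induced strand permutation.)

Track the strand permutation on 4 strands, starting from identity.
  step 1: s2^-1 swaps positions 2,3 -> [1 3 2 4]
  step 2: s1^-1 swaps positions 1,2 -> [3 1 2 4]
  step 3: s2 swaps positions 2,3 -> [3 2 1 4]
  step 4: s1 swaps positions 1,2 -> [2 3 1 4]
  step 5: s3^-1 swaps positions 3,4 -> [2 3 4 1]
  step 6: s2^-1 swaps positions 2,3 -> [2 4 3 1]
Final permutation (position -> original strand): [2 4 3 1]
Closure components = cycle count of this permutation = 2.

Answer: 2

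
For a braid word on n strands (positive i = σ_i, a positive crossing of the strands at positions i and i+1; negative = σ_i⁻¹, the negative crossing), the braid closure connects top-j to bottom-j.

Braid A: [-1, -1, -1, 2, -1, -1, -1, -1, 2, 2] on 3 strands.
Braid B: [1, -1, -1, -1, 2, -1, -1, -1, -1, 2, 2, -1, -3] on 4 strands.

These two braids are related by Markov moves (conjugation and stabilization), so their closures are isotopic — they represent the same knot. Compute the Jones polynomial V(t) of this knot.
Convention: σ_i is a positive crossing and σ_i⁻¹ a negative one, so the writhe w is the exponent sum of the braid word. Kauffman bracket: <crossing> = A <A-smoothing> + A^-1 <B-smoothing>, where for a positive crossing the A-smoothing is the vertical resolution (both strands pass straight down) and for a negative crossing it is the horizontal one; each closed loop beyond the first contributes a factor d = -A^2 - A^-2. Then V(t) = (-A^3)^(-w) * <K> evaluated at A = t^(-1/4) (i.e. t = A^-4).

Markov-equivalent braids have isotopic closures, hence identical knot invariants. Strip the Markov moves from each word to reach a common short braid β, then compute V(t) once on β.
Braid A: s1^-1 s1^-1 s1^-1 s2 s1^-1 s1^-1 s1^-1 s1^-1 s2 s2 on 3 strands has no conjugating prefix/suffix or stabilization to strip; take β = s1^-1 s1^-1 s1^-1 s2 s1^-1 s1^-1 s1^-1 s1^-1 s2 s2.
Braid B: s1 s1^-1 s1^-1 s1^-1 s2 s1^-1 s1^-1 s1^-1 s1^-1 s2 s2 s1^-1 s3^-1 on 4 strands reduces by inverse Markov moves (closure unchanged at each step):
  Destabilize: the word has the form β·s3^-1 where s3^-1 occurs only as the final letter (β ∈ B_3); drop it and the last strand → 3 strands.
  Deconjugate: the word is γ·β·γ⁻¹ with γ = s1 (prefix) and γ⁻¹ = s1^-1 (suffix); strip both.
Reduced to β = s1^-1 s1^-1 s1^-1 s2 s1^-1 s1^-1 s1^-1 s1^-1 s2 s2 on 3 strands, 10 crossings.
Both give the same β = s1^-1 s1^-1 s1^-1 s2 s1^-1 s1^-1 s1^-1 s1^-1 s2 s2 on 3 strands, so one state sum suffices:
Braid: s1^-1 s1^-1 s1^-1 s2 s1^-1 s1^-1 s1^-1 s1^-1 s2 s2 on 3 strands, 10 crossings.
Writhe w = (#positive) - (#negative) = 3 - 7 = -4.
Enumerate smoothing states for the bracket polynomial. There are 2^10 = 1024 states.
For each crossing: s=0 is the vertical smoothing, s=1 horizontal. Crossing k contributes A^(sign_k * (1 - 2*s_k)); loop factor d = -A^2 - A^-2.
Tabulate the states by total A-exponent and number of loops L (A-exp: L × count):
  A^10: L=8 ×1
  A^8: L=7 ×10
  A^6: L=6 ×44, L=8 ×1
  A^4: L=5 ×112, L=7 ×8
  A^2: L=4 ×182, L=6 ×28
  A^0: L=3 ×194, L=5 ×58
  A^-2: L=2 ×130, L=4 ×79, L=6 ×1
  A^-4: L=1 ×45, L=3 ×70, L=5 ×5
  A^-6: L=2 ×36, L=4 ×9
  A^-8: L=3 ×10
  A^-10: L=4 ×1
Each group contributes A^e * Σ count * d^(L-1):
Powers of d = -A^2 - A^-2: d^2 = A^4 + 2 + A^-4; d^3 = -A^6 - 3*A^2 - 3*A^-2 - A^-6; d^4 = A^8 + 4*A^4 + 6 + 4*A^-4 + A^-8; d^5 = -A^10 - 5*A^6 - 10*A^2 - 10*A^-2 - 5*A^-6 - A^-10; d^6 = A^12 + 6*A^8 + 15*A^4 + 20 + 15*A^-4 + 6*A^-8 + A^-12; d^7 = -A^14 - 7*A^10 - 21*A^6 - 35*A^2 - 35*A^-2 - 21*A^-6 - 7*A^-10 - A^-14.
  A^10 * (d^7) = -A^24 - 7*A^20 - 21*A^16 - 35*A^12 - 35*A^8 - 21*A^4 - 7 - A^-4
  A^8 * (10*d^6) = 10*A^20 + 60*A^16 + 150*A^12 + 200*A^8 + 150*A^4 + 60 + 10*A^-4
  A^6 * (44*d^5 + d^7) = -A^20 - 51*A^16 - 241*A^12 - 475*A^8 - 475*A^4 - 241 - 51*A^-4 - A^-8
  A^4 * (112*d^4 + 8*d^6) = 8*A^16 + 160*A^12 + 568*A^8 + 832*A^4 + 568 + 160*A^-4 + 8*A^-8
  A^2 * (182*d^3 + 28*d^5) = -28*A^12 - 322*A^8 - 826*A^4 - 826 - 322*A^-4 - 28*A^-8
  A^0 * (194*d^2 + 58*d^4) = 58*A^8 + 426*A^4 + 736 + 426*A^-4 + 58*A^-8
  A^-2 * (130*d + 79*d^3 + d^5) = -A^8 - 84*A^4 - 377 - 377*A^-4 - 84*A^-8 - A^-12
  A^-4 * (45 + 70*d^2 + 5*d^4) = 5*A^4 + 90 + 215*A^-4 + 90*A^-8 + 5*A^-12
  A^-6 * (36*d + 9*d^3) = -9 - 63*A^-4 - 63*A^-8 - 9*A^-12
  A^-8 * (10*d^2) = 10*A^-4 + 20*A^-8 + 10*A^-12
  A^-10 * (d^3) = -A^-4 - 3*A^-8 - 3*A^-12 - A^-16
Summing the groups: <K> = -A^24 + 2*A^20 - 4*A^16 + 6*A^12 - 7*A^8 + 7*A^4 - 6 + 6*A^-4 - 3*A^-8 + 2*A^-12 - A^-16
Normalise by the writhe: (-A^3)^(-w) = (-A^3)^(4) = A^12, so f(A) = A^12 * <K> = -A^36 + 2*A^32 - 4*A^28 + 6*A^24 - 7*A^20 + 7*A^16 - 6*A^12 + 6*A^8 - 3*A^4 + 2 - A^-4.
Substitute A = t^(-1/4), i.e. A^e → t^(-e/4): V(t) = -t + 2 - 3*t^-1 + 6*t^-2 - 6*t^-3 + 7*t^-4 - 7*t^-5 + 6*t^-6 - 4*t^-7 + 2*t^-8 - t^-9

Answer: -t + 2 - 3*t^-1 + 6*t^-2 - 6*t^-3 + 7*t^-4 - 7*t^-5 + 6*t^-6 - 4*t^-7 + 2*t^-8 - t^-9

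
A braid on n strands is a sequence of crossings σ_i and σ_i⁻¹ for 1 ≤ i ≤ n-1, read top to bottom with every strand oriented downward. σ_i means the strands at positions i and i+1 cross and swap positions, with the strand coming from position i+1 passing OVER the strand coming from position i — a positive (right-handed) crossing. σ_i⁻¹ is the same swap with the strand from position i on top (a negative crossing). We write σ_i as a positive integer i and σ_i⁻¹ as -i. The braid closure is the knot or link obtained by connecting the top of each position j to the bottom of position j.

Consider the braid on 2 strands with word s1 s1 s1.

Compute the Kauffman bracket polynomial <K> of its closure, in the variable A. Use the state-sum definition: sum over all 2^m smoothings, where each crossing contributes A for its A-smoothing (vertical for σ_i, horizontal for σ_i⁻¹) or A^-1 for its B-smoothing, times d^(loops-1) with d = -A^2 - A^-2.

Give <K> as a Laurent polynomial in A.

-A^5 - A^-3 + A^-7

Derivation:
Braid: s1 s1 s1 on 2 strands, 3 crossings.
Writhe w = (#positive) - (#negative) = 3 - 0 = 3.
Computing the Kauffman bracket via state sum. There are 2^3 = 8 states.
Each crossing splits two ways (0=vertical, 1=horizontal). The state's weight is A^(#A-smoothings - #B-smoothings) * d^(loops - 1).
  state 000: A-exp=+3, loops=2, term = A^3 * d^1
  state 001: A-exp=+1, loops=1, term = A^1 * d^0
  state 010: A-exp=+1, loops=1, term = A^1 * d^0
  state 011: A-exp=-1, loops=2, term = A^-1 * d^1
  state 100: A-exp=+1, loops=1, term = A^1 * d^0
  state 101: A-exp=-1, loops=2, term = A^-1 * d^1
  state 110: A-exp=-1, loops=2, term = A^-1 * d^1
  state 111: A-exp=-3, loops=3, term = A^-3 * d^2
Collect the terms by A-exponent (count of states per loop number):
Powers of d = -A^2 - A^-2: d^2 = A^4 + 2 + A^-4.
  A^3 * (d) = -A^5 - A
  A^1 * (3) = 3*A
  A^-1 * (3*d) = -3*A - 3*A^-3
  A^-3 * (d^2) = A + 2*A^-3 + A^-7
Summing the groups: <K> = -A^5 - A^-3 + A^-7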